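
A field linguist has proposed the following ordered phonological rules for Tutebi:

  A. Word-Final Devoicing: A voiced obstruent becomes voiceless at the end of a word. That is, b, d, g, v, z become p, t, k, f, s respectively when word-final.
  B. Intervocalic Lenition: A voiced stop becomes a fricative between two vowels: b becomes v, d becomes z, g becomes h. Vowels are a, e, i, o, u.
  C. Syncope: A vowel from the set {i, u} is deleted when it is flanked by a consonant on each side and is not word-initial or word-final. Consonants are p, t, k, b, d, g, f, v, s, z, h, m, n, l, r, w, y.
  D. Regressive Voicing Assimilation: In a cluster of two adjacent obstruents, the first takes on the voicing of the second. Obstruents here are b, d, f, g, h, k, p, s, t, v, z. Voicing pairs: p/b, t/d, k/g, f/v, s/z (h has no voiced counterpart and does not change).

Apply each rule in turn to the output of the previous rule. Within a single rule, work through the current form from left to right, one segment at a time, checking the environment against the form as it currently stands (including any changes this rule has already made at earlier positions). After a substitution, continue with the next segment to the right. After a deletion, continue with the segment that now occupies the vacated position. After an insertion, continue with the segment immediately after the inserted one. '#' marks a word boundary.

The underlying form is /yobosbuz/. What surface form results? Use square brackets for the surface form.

[yovozps]

A Word-Final Devoicing: [yobosbuz] → [yobosbus]
B Intervocalic Lenition: [yobosbus] → [yovosbus]
C Syncope: [yovosbus] → [yovosbs]
D Regressive Voicing Assimilation: [yovosbs] → [yovozps]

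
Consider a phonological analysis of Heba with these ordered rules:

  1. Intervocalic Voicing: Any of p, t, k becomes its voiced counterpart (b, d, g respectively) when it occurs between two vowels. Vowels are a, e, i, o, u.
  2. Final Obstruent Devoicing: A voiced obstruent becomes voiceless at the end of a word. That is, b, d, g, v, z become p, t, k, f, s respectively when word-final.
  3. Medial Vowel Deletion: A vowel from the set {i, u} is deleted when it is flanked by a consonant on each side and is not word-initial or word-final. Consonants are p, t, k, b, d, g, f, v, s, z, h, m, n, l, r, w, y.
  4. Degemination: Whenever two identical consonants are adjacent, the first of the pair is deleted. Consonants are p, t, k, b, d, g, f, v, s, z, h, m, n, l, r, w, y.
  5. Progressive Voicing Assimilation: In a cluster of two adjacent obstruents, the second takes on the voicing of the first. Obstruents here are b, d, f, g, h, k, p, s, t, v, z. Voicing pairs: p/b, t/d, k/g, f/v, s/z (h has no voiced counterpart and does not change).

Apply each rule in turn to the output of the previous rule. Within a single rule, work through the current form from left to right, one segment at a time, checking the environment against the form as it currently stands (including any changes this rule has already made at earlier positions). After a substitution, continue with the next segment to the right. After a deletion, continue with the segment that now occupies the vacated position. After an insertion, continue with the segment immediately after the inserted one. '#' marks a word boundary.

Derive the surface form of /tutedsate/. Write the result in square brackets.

1 Intervocalic Voicing: [tutedsate] → [tudedsade]
2 Final Obstruent Devoicing: no change — [tudedsade]
3 Medial Vowel Deletion: [tudedsade] → [tdedsade]
4 Degemination: no change — [tdedsade]
5 Progressive Voicing Assimilation: [tdedsade] → [ttedzade]

[ttedzade]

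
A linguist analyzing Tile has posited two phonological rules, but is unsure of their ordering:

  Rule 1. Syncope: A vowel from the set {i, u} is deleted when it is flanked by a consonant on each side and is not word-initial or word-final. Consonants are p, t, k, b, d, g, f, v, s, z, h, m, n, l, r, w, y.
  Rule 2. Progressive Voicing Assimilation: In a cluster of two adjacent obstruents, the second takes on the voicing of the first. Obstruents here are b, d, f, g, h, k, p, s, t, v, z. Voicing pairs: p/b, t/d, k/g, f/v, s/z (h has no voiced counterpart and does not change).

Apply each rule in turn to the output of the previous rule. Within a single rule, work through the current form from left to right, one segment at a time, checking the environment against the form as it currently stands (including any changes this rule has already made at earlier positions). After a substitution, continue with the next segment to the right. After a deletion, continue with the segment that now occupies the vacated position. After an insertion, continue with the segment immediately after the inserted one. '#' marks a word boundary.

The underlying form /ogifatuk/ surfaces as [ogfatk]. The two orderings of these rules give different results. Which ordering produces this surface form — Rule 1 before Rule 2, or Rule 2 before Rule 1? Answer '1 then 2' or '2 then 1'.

Order 1 then 2:
  1 Syncope: [ogifatuk] → [ogfatk]
  2 Progressive Voicing Assimilation: [ogfatk] → [ogvatk]
  result: [ogvatk]
Order 2 then 1:
  2 Progressive Voicing Assimilation: no change — [ogifatuk]
  1 Syncope: [ogifatuk] → [ogfatk]
  result: [ogfatk]

2 then 1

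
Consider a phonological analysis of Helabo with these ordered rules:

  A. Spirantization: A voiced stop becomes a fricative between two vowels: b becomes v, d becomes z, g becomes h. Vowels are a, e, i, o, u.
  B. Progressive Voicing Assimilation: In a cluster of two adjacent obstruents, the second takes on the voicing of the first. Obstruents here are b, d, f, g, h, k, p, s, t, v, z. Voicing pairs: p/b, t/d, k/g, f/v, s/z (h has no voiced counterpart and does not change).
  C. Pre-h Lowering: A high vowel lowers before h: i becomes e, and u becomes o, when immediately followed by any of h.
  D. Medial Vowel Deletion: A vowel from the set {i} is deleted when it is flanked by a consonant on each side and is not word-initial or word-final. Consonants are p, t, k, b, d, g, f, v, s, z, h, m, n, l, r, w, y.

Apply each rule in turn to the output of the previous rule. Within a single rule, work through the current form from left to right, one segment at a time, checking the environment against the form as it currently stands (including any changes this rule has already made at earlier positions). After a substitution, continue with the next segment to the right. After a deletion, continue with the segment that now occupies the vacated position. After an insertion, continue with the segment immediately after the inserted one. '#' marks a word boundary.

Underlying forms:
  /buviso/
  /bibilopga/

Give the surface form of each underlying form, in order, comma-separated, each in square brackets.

/buviso/:
  A Spirantization: no change — [buviso]
  B Progressive Voicing Assimilation: no change — [buviso]
  C Pre-h Lowering: no change — [buviso]
  D Medial Vowel Deletion: [buviso] → [buvso]
/bibilopga/:
  A Spirantization: [bibilopga] → [bivilopga]
  B Progressive Voicing Assimilation: [bivilopga] → [bivilopka]
  C Pre-h Lowering: no change — [bivilopka]
  D Medial Vowel Deletion: [bivilopka] → [bvlopka]

[buvso], [bvlopka]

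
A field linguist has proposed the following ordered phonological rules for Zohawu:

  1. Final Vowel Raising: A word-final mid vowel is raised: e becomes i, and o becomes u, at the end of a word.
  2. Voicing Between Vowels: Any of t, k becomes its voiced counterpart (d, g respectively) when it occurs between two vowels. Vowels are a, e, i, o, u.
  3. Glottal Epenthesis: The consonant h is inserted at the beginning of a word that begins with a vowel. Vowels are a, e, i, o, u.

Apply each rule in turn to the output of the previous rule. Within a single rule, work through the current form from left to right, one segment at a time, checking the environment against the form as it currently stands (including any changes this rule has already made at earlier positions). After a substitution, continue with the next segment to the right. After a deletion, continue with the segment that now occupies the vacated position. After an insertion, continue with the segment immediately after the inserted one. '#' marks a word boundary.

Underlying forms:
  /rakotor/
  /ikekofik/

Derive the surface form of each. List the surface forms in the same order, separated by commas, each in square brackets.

/rakotor/:
  1 Final Vowel Raising: no change — [rakotor]
  2 Voicing Between Vowels: [rakotor] → [ragodor]
  3 Glottal Epenthesis: no change — [ragodor]
/ikekofik/:
  1 Final Vowel Raising: no change — [ikekofik]
  2 Voicing Between Vowels: [ikekofik] → [igegofik]
  3 Glottal Epenthesis: [igegofik] → [higegofik]

[ragodor], [higegofik]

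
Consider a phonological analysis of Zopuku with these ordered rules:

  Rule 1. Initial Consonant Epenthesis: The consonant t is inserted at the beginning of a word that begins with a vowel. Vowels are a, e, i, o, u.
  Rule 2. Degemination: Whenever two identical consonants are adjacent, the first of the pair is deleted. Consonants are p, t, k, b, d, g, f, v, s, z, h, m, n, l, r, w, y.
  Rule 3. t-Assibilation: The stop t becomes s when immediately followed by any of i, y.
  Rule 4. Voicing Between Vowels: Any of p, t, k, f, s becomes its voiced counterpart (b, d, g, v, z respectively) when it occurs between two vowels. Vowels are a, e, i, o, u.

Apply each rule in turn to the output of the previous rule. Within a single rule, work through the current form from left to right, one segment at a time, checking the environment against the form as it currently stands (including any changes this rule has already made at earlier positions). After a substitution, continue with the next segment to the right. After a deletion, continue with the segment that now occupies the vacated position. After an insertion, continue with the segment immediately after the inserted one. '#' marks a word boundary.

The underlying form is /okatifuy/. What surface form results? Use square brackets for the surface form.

[togazivuy]

Rule 1 Initial Consonant Epenthesis: [okatifuy] → [tokatifuy]
Rule 2 Degemination: no change — [tokatifuy]
Rule 3 t-Assibilation: [tokatifuy] → [tokasifuy]
Rule 4 Voicing Between Vowels: [tokasifuy] → [togazivuy]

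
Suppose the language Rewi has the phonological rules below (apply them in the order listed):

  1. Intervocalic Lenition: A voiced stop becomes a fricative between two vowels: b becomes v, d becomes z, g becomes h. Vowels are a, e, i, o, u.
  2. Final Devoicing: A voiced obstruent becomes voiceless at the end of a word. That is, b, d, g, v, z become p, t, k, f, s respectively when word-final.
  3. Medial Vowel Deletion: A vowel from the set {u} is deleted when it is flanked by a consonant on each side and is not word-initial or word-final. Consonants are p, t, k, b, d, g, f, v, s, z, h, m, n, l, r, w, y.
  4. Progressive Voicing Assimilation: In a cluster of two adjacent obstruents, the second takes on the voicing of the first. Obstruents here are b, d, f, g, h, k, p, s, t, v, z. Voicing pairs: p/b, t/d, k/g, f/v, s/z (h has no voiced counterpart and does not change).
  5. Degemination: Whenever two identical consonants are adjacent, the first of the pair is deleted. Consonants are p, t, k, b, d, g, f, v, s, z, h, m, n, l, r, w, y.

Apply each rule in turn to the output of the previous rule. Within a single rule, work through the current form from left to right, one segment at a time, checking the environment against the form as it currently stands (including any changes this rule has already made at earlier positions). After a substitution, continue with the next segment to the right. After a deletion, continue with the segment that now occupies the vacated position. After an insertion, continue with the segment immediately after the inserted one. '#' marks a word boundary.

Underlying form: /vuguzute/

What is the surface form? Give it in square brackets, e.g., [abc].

[vhste]

1 Intervocalic Lenition: [vuguzute] → [vuhuzute]
2 Final Devoicing: no change — [vuhuzute]
3 Medial Vowel Deletion: [vuhuzute] → [vhzte]
4 Progressive Voicing Assimilation: [vhzte] → [vhste]
5 Degemination: no change — [vhste]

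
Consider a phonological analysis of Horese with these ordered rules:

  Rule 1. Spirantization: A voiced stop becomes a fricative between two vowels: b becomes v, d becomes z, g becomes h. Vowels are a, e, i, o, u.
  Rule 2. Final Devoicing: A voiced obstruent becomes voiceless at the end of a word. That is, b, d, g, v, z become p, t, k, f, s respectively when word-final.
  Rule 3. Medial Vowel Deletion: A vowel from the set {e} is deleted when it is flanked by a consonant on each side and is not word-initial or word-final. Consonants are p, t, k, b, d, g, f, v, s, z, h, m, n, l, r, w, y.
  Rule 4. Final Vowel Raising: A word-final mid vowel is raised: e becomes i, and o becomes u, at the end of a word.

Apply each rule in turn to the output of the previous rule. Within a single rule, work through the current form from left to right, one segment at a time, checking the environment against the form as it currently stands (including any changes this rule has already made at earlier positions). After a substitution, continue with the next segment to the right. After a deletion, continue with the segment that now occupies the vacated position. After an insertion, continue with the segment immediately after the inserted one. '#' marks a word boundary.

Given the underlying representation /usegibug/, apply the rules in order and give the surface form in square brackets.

[ushivuk]

Rule 1 Spirantization: [usegibug] → [usehivug]
Rule 2 Final Devoicing: [usehivug] → [usehivuk]
Rule 3 Medial Vowel Deletion: [usehivuk] → [ushivuk]
Rule 4 Final Vowel Raising: no change — [ushivuk]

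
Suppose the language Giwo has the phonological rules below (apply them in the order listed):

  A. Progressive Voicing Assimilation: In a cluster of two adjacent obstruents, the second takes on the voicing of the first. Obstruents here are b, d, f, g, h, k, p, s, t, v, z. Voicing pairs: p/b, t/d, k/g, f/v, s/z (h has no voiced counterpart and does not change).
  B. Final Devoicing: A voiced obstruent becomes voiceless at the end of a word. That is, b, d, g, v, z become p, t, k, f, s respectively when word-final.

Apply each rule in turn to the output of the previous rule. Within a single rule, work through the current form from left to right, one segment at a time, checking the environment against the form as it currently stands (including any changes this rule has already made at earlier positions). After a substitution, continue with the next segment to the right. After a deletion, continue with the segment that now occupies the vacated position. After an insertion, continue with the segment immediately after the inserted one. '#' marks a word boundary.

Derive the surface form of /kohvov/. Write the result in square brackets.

[kohfof]

A Progressive Voicing Assimilation: [kohvov] → [kohfov]
B Final Devoicing: [kohfov] → [kohfof]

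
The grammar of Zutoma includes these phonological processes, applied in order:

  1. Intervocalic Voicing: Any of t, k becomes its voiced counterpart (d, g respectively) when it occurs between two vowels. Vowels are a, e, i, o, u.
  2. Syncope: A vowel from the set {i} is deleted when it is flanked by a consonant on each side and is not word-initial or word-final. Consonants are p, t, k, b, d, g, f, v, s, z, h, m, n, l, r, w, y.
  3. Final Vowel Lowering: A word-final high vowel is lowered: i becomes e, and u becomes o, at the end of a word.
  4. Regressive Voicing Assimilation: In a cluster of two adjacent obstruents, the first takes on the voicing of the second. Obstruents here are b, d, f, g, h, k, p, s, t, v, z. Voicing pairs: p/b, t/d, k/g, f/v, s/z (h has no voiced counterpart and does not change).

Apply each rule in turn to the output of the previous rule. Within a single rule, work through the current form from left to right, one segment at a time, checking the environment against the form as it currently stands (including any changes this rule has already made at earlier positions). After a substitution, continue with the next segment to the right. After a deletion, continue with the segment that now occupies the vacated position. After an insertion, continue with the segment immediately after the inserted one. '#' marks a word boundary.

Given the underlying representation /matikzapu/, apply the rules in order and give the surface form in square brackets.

1 Intervocalic Voicing: [matikzapu] → [madikzapu]
2 Syncope: [madikzapu] → [madkzapu]
3 Final Vowel Lowering: [madkzapu] → [madkzapo]
4 Regressive Voicing Assimilation: [madkzapo] → [matgzapo]

[matgzapo]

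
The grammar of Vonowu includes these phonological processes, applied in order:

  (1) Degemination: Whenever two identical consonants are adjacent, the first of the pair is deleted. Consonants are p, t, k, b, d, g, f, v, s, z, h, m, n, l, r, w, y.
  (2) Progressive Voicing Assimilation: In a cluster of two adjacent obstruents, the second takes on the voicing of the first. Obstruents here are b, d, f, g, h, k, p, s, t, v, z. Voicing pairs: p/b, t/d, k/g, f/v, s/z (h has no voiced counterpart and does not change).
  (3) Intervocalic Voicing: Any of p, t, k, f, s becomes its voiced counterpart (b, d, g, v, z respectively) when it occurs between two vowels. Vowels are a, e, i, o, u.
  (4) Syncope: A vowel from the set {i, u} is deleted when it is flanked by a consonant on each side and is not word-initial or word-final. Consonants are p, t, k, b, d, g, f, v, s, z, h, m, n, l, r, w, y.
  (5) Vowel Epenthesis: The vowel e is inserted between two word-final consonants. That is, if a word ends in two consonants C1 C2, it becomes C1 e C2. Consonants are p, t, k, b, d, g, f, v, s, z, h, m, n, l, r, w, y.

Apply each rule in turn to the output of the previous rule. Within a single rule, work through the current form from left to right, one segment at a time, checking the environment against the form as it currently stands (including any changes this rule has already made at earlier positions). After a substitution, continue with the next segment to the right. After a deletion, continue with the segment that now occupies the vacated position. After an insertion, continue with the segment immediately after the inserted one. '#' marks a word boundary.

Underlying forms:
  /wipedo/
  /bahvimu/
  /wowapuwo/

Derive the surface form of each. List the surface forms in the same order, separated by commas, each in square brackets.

[wbedo], [bahfmu], [wowabwo]

/wipedo/:
  (1) Degemination: no change — [wipedo]
  (2) Progressive Voicing Assimilation: no change — [wipedo]
  (3) Intervocalic Voicing: [wipedo] → [wibedo]
  (4) Syncope: [wibedo] → [wbedo]
  (5) Vowel Epenthesis: no change — [wbedo]
/bahvimu/:
  (1) Degemination: no change — [bahvimu]
  (2) Progressive Voicing Assimilation: [bahvimu] → [bahfimu]
  (3) Intervocalic Voicing: no change — [bahfimu]
  (4) Syncope: [bahfimu] → [bahfmu]
  (5) Vowel Epenthesis: no change — [bahfmu]
/wowapuwo/:
  (1) Degemination: no change — [wowapuwo]
  (2) Progressive Voicing Assimilation: no change — [wowapuwo]
  (3) Intervocalic Voicing: [wowapuwo] → [wowabuwo]
  (4) Syncope: [wowabuwo] → [wowabwo]
  (5) Vowel Epenthesis: no change — [wowabwo]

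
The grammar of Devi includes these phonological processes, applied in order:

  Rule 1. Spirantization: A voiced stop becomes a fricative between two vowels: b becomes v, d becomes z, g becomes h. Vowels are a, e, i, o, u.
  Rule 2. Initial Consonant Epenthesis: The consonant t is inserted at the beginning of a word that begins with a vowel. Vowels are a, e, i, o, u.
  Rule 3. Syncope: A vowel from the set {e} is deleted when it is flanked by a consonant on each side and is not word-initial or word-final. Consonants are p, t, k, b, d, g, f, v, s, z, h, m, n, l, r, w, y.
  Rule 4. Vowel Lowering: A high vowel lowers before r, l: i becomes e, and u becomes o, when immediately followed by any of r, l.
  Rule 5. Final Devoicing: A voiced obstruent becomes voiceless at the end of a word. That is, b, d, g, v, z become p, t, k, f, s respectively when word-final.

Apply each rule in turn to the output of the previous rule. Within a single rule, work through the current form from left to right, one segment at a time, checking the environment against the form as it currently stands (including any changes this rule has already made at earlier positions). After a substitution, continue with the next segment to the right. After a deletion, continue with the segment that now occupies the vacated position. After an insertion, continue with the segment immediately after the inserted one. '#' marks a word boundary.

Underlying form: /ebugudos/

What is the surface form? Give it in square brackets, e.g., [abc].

[tvuhuzos]

Rule 1 Spirantization: [ebugudos] → [evuhuzos]
Rule 2 Initial Consonant Epenthesis: [evuhuzos] → [tevuhuzos]
Rule 3 Syncope: [tevuhuzos] → [tvuhuzos]
Rule 4 Vowel Lowering: no change — [tvuhuzos]
Rule 5 Final Devoicing: no change — [tvuhuzos]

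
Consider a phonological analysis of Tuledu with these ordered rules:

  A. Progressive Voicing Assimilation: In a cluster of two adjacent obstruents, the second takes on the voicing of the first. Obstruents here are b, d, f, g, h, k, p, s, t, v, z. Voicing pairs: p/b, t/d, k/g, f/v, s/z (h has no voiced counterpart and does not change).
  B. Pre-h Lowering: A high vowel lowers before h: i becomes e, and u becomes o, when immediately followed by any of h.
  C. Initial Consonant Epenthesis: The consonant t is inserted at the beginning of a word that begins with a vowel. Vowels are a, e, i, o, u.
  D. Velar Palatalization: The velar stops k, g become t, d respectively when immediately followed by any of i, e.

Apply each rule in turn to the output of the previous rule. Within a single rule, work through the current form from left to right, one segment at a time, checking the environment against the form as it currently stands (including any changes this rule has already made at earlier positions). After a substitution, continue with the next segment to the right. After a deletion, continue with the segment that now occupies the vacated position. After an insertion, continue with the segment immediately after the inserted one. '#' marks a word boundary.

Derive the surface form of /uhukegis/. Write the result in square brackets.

[tohutedis]

A Progressive Voicing Assimilation: no change — [uhukegis]
B Pre-h Lowering: [uhukegis] → [ohukegis]
C Initial Consonant Epenthesis: [ohukegis] → [tohukegis]
D Velar Palatalization: [tohukegis] → [tohutedis]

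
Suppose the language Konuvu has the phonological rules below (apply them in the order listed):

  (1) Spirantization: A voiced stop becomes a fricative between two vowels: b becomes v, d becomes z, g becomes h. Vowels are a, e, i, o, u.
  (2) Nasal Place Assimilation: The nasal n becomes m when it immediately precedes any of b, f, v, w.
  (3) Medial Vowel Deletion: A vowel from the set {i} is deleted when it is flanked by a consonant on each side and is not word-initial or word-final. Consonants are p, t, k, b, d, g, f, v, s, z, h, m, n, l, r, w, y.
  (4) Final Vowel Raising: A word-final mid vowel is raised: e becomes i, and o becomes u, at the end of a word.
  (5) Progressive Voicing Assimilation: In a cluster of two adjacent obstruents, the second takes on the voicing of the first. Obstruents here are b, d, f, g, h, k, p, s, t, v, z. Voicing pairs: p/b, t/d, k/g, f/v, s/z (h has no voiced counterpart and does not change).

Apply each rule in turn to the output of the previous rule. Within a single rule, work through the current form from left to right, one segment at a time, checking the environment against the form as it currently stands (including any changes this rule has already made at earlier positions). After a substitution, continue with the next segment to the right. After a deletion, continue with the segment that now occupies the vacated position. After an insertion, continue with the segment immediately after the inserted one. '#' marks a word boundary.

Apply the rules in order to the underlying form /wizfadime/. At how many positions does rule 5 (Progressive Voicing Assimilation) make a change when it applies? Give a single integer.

(1) Spirantization: [wizfadime] → [wizfazime]
(2) Nasal Place Assimilation: no change — [wizfazime]
(3) Medial Vowel Deletion: [wizfazime] → [wzfazme]
(4) Final Vowel Raising: [wzfazme] → [wzfazmi]
(5) Progressive Voicing Assimilation: [wzfazmi] → [wzvazmi]
Rule 5 changed 1 position(s).

1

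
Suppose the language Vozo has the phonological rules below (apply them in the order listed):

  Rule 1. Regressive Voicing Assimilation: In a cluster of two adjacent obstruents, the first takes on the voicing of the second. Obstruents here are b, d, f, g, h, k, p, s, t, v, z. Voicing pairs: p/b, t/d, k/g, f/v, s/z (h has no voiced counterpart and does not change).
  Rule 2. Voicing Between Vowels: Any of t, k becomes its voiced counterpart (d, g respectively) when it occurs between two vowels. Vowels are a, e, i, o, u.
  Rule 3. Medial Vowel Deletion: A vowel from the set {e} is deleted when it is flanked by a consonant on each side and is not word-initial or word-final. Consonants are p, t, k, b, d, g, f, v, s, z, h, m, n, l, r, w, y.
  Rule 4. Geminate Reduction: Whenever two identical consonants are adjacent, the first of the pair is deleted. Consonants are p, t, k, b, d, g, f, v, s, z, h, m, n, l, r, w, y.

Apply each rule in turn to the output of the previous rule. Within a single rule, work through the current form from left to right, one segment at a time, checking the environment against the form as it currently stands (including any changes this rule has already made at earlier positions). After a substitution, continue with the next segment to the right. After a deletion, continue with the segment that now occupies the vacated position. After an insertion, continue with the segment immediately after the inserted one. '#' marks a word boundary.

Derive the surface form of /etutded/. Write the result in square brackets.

[edud]

Rule 1 Regressive Voicing Assimilation: [etutded] → [etudded]
Rule 2 Voicing Between Vowels: [etudded] → [edudded]
Rule 3 Medial Vowel Deletion: [edudded] → [eduddd]
Rule 4 Geminate Reduction: [eduddd] → [edud]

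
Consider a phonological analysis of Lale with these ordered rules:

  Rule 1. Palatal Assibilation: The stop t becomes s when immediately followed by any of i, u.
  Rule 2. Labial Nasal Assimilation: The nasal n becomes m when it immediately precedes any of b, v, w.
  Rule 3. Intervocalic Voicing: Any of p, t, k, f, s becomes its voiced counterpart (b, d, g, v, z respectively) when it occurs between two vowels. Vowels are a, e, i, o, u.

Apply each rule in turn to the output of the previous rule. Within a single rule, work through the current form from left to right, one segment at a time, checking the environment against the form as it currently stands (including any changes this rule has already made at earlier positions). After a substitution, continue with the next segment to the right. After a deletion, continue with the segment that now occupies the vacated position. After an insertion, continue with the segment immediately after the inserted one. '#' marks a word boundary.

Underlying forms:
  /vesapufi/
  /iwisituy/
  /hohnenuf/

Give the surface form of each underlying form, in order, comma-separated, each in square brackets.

/vesapufi/:
  Rule 1 Palatal Assibilation: no change — [vesapufi]
  Rule 2 Labial Nasal Assimilation: no change — [vesapufi]
  Rule 3 Intervocalic Voicing: [vesapufi] → [vezabuvi]
/iwisituy/:
  Rule 1 Palatal Assibilation: [iwisituy] → [iwisisuy]
  Rule 2 Labial Nasal Assimilation: no change — [iwisisuy]
  Rule 3 Intervocalic Voicing: [iwisisuy] → [iwizizuy]
/hohnenuf/:
  Rule 1 Palatal Assibilation: no change — [hohnenuf]
  Rule 2 Labial Nasal Assimilation: no change — [hohnenuf]
  Rule 3 Intervocalic Voicing: no change — [hohnenuf]

[vezabuvi], [iwizizuy], [hohnenuf]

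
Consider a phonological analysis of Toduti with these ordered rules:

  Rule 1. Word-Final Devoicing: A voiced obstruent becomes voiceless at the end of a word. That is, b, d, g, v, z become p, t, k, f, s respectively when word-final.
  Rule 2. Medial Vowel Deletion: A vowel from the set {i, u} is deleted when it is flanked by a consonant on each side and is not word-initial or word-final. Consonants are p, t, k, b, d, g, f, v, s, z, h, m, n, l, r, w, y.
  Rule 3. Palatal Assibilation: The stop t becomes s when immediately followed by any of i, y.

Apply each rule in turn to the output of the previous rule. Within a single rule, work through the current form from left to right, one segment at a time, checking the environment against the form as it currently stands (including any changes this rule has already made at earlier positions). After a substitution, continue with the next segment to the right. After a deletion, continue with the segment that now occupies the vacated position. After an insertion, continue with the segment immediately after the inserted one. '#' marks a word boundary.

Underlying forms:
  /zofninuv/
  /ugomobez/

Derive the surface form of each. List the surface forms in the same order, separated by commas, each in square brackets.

/zofninuv/:
  Rule 1 Word-Final Devoicing: [zofninuv] → [zofninuf]
  Rule 2 Medial Vowel Deletion: [zofninuf] → [zofnnf]
  Rule 3 Palatal Assibilation: no change — [zofnnf]
/ugomobez/:
  Rule 1 Word-Final Devoicing: [ugomobez] → [ugomobes]
  Rule 2 Medial Vowel Deletion: no change — [ugomobes]
  Rule 3 Palatal Assibilation: no change — [ugomobes]

[zofnnf], [ugomobes]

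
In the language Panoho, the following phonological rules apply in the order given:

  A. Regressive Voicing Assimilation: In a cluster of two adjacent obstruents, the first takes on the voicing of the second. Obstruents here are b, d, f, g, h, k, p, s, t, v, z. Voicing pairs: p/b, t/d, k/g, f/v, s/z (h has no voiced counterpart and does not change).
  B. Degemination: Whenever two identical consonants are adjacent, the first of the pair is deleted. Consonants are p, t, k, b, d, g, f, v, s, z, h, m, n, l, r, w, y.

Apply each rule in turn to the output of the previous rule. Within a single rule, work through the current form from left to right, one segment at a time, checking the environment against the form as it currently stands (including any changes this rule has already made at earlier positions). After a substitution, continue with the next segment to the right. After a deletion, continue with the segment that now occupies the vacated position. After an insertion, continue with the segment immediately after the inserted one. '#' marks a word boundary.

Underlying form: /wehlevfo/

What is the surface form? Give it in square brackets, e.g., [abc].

A Regressive Voicing Assimilation: [wehlevfo] → [wehleffo]
B Degemination: [wehleffo] → [wehlefo]

[wehlefo]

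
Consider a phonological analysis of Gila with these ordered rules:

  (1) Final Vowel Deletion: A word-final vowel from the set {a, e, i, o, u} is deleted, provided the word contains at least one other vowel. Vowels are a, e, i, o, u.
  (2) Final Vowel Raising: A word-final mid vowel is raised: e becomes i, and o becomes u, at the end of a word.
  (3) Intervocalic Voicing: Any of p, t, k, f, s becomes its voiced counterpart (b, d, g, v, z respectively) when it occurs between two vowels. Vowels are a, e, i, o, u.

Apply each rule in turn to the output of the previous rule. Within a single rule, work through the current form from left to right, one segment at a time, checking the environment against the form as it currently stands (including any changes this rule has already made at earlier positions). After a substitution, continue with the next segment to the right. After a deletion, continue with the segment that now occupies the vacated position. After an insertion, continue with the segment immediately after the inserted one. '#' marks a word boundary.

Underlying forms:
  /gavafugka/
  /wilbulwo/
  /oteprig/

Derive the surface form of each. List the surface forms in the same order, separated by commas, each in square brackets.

[gavavugk], [wilbulw], [odeprig]

/gavafugka/:
  (1) Final Vowel Deletion: [gavafugka] → [gavafugk]
  (2) Final Vowel Raising: no change — [gavafugk]
  (3) Intervocalic Voicing: [gavafugk] → [gavavugk]
/wilbulwo/:
  (1) Final Vowel Deletion: [wilbulwo] → [wilbulw]
  (2) Final Vowel Raising: no change — [wilbulw]
  (3) Intervocalic Voicing: no change — [wilbulw]
/oteprig/:
  (1) Final Vowel Deletion: no change — [oteprig]
  (2) Final Vowel Raising: no change — [oteprig]
  (3) Intervocalic Voicing: [oteprig] → [odeprig]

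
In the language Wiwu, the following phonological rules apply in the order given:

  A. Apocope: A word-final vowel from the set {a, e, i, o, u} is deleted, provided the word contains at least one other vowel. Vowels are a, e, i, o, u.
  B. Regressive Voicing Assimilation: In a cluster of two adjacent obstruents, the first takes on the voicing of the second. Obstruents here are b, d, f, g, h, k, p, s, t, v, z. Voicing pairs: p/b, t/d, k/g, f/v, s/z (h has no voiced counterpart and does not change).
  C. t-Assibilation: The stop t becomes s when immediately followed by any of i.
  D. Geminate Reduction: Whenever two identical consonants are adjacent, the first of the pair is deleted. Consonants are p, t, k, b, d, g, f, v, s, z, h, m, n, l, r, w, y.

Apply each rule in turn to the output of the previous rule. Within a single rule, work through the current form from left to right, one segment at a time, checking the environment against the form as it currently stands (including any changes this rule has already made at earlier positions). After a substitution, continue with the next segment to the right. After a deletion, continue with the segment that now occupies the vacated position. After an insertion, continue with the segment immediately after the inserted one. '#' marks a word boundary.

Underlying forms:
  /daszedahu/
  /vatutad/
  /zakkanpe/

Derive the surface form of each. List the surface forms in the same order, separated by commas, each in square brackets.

[dazedah], [vatutad], [zakanp]

/daszedahu/:
  A Apocope: [daszedahu] → [daszedah]
  B Regressive Voicing Assimilation: [daszedah] → [dazzedah]
  C t-Assibilation: no change — [dazzedah]
  D Geminate Reduction: [dazzedah] → [dazedah]
/vatutad/:
  A Apocope: no change — [vatutad]
  B Regressive Voicing Assimilation: no change — [vatutad]
  C t-Assibilation: no change — [vatutad]
  D Geminate Reduction: no change — [vatutad]
/zakkanpe/:
  A Apocope: [zakkanpe] → [zakkanp]
  B Regressive Voicing Assimilation: no change — [zakkanp]
  C t-Assibilation: no change — [zakkanp]
  D Geminate Reduction: [zakkanp] → [zakanp]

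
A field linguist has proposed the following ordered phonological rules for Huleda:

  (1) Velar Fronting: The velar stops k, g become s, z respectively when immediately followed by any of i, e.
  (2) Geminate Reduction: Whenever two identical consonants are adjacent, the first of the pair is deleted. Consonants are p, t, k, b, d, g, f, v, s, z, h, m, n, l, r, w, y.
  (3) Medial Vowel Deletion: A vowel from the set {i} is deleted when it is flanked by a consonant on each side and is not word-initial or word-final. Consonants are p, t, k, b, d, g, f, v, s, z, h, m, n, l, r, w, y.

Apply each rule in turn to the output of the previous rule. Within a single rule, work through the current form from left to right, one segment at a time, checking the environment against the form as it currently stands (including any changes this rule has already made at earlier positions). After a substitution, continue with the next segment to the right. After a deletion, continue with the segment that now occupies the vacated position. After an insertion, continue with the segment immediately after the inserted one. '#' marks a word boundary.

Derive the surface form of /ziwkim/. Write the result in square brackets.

(1) Velar Fronting: [ziwkim] → [ziwsim]
(2) Geminate Reduction: no change — [ziwsim]
(3) Medial Vowel Deletion: [ziwsim] → [zwsm]

[zwsm]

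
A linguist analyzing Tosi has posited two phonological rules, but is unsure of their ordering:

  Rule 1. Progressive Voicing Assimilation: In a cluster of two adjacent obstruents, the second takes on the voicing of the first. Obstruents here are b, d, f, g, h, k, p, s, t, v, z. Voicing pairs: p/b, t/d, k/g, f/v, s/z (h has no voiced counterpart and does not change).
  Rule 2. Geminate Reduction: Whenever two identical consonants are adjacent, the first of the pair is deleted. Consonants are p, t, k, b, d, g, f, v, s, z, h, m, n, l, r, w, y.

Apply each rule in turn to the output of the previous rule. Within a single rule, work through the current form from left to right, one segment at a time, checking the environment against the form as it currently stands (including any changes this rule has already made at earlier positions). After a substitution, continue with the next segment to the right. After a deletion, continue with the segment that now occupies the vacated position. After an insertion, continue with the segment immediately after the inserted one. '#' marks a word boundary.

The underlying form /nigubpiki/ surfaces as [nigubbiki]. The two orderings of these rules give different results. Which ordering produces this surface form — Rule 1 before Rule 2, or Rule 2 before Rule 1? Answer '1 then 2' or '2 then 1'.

Order 1 then 2:
  1 Progressive Voicing Assimilation: [nigubpiki] → [nigubbiki]
  2 Geminate Reduction: [nigubbiki] → [nigubiki]
  result: [nigubiki]
Order 2 then 1:
  2 Geminate Reduction: no change — [nigubpiki]
  1 Progressive Voicing Assimilation: [nigubpiki] → [nigubbiki]
  result: [nigubbiki]

2 then 1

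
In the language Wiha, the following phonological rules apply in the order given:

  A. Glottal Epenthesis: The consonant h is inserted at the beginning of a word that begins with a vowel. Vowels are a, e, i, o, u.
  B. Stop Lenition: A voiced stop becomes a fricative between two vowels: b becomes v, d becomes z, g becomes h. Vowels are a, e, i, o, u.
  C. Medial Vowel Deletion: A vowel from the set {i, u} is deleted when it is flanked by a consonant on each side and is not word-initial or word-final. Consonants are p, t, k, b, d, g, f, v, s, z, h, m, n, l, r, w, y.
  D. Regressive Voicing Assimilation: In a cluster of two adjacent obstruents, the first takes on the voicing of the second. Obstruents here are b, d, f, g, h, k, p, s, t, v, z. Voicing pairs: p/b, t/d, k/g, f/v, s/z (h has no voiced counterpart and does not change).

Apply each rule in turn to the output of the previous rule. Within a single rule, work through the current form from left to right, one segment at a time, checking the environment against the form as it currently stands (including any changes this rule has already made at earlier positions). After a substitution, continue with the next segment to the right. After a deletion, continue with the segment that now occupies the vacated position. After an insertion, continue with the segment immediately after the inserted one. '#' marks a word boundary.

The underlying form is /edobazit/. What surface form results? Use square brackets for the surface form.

[hezovast]

A Glottal Epenthesis: [edobazit] → [hedobazit]
B Stop Lenition: [hedobazit] → [hezovazit]
C Medial Vowel Deletion: [hezovazit] → [hezovazt]
D Regressive Voicing Assimilation: [hezovazt] → [hezovast]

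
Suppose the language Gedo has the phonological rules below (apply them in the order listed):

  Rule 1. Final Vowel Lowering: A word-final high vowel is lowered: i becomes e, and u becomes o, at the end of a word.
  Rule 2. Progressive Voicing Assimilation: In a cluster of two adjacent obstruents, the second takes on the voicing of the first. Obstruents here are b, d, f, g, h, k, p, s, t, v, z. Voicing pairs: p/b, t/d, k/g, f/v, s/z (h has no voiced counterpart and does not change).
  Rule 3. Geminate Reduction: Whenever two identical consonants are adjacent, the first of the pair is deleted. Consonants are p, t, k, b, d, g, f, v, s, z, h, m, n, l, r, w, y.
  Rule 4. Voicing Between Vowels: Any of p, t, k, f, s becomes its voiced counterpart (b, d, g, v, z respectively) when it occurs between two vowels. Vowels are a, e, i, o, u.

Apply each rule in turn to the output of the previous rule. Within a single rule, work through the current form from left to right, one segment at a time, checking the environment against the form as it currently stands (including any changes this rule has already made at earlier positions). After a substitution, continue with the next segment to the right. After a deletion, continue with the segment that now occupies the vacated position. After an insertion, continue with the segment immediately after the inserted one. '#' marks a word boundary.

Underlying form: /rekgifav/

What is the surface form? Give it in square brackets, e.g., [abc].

[regivav]

Rule 1 Final Vowel Lowering: no change — [rekgifav]
Rule 2 Progressive Voicing Assimilation: [rekgifav] → [rekkifav]
Rule 3 Geminate Reduction: [rekkifav] → [rekifav]
Rule 4 Voicing Between Vowels: [rekifav] → [regivav]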